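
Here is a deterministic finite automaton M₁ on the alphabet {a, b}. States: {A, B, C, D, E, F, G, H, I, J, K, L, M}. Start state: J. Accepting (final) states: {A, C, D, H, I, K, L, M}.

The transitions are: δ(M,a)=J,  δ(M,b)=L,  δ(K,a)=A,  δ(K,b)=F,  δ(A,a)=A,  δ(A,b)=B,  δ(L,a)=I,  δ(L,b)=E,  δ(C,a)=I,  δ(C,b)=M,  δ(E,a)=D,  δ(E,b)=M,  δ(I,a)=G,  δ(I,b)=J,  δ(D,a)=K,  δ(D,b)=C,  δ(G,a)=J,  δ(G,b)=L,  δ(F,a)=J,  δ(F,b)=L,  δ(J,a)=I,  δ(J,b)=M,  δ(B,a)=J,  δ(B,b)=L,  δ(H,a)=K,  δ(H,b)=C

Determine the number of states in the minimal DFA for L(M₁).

Reachable states from the start: {A,B,C,D,E,F,G,I,J,K,L,M}. Unreachable: {H} — drop them.
Initial partition by acceptance: {A,C,D,I,K,L,M} | {B,E,F,G,J}.
Split {A,C,D,I,K,L,M} by δ(·,a) → {A,C,D,K,L} and {I,M}.
Split {A,C,D,K,L} by δ(·,a) → {A,D,K} and {C,L}.
Refine {A,D,K} on symbol b: members go to different blocks, giving {A,K} and {D}.
Split {B,E,F,G,J} by δ(·,a) → {B,F,G} and {E} and {J}.
On input a, block {I,M} splits into {I} and {M}.
Split {C,L} by δ(·,b) → {C} and {L}.
The partition is now stable with 9 blocks: {A,K} | {B,F,G} | {I} | {C} | {D} | {E} | {J} | {M} | {L}.

9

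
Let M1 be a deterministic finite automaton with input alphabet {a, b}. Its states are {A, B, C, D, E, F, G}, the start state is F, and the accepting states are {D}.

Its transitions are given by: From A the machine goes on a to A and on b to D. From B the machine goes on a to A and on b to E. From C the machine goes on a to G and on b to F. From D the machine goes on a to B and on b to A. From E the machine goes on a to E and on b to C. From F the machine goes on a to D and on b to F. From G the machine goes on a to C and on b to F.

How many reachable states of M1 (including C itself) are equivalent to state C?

Start with accepting vs non-accepting: {D} | {A,B,C,E,F,G}.
On input a, block {A,B,C,E,F,G} splits into {A,B,C,E,G} and {F}.
Refine {A,B,C,E,G} on symbol b: members go to different blocks, giving {B,E} and {C,G} and {A}.
Split {B,E} by δ(·,a) → {B} and {E}.
The partition is now stable with 6 blocks: {D} | {B} | {F} | {C,G} | {A} | {E}.
The equivalence class containing C is {C,G}, of size 2.

2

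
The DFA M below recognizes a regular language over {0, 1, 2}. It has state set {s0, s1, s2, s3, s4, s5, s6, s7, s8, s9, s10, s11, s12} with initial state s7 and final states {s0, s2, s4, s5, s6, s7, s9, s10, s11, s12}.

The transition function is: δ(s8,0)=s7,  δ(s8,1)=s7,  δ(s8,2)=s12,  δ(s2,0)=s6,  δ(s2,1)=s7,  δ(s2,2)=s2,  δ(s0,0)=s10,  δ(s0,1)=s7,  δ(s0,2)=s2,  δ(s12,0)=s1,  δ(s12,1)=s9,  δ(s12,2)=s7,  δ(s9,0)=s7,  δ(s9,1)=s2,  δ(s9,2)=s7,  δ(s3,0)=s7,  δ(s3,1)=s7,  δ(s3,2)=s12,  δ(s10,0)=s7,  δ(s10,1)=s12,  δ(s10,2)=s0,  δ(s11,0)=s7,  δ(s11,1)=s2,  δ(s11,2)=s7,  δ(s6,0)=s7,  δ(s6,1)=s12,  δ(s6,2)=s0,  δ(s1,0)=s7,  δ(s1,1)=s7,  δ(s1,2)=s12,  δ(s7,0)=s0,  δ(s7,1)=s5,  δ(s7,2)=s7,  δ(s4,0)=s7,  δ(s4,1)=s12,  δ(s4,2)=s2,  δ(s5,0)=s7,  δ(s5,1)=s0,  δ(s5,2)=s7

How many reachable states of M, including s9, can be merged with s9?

2

States {s3,s4,s8,s11} cannot be reached from the start state, so discard them.
Initial partition by acceptance: {s0,s2,s5,s6,s7,s9,s10,s12} | {s1}.
Refine {s0,s2,s5,s6,s7,s9,s10,s12} on symbol 0: members go to different blocks, giving {s0,s2,s5,s6,s7,s9,s10} and {s12}.
Refine {s0,s2,s5,s6,s7,s9,s10} on symbol 1: members go to different blocks, giving {s0,s2,s5,s7,s9} and {s6,s10}.
Split {s0,s2,s5,s7,s9} by δ(·,0) → {s5,s7,s9} and {s0,s2}.
On input 0, block {s5,s7,s9} splits into {s5,s9} and {s7}.
No further refinement is possible. Final partition (6 blocks): {s5,s9} | {s1} | {s12} | {s6,s10} | {s0,s2} | {s7}.
State s9 belongs to the block {s5,s9}, which has 2 states.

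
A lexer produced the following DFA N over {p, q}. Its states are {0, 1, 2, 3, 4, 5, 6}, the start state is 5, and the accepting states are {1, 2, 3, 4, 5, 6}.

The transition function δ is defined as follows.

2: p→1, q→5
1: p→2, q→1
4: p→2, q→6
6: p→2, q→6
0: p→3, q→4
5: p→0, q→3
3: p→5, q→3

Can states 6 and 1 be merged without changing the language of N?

All states are reachable from the start state.
Initial partition by acceptance: {1,2,3,4,5,6} | {0}.
Refine {1,2,3,4,5,6} on symbol p: members go to different blocks, giving {1,2,3,4,6} and {5}.
Refine {1,2,3,4,6} on symbol p: members go to different blocks, giving {1,2,4,6} and {3}.
Split {1,2,4,6} by δ(·,q) → {1,4,6} and {2}.
Stable partition: {1,4,6} | {0} | {5} | {3} | {2} — 5 equivalence classes.
6 and 1 lie in the same block of the stable partition, so they are equivalent — no string distinguishes them.

Yes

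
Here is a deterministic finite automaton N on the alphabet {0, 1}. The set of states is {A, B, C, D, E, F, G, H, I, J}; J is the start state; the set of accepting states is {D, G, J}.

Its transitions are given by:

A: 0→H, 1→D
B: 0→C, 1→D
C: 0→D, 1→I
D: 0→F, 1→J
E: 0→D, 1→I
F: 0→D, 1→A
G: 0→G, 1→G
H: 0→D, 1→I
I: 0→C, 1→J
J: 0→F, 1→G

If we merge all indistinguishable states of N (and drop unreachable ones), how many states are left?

7

Reachable states from the start: {A,C,D,F,G,H,I,J}. Unreachable: {B,E} — drop them.
P0 = {D,G,J} | {A,C,F,H,I}.
On input 0, block {D,G,J} splits into {D,J} and {G}.
Refine {D,J} on symbol 1: members go to different blocks, giving {D} and {J}.
Refine {A,C,F,H,I} on symbol 0: members go to different blocks, giving {C,F,H} and {A,I}.
Split {A,I} by δ(·,1) → {A} and {I}.
On input 1, block {C,F,H} splits into {C,H} and {F}.
The partition is now stable with 7 blocks: {D} | {C,H} | {G} | {J} | {A} | {I} | {F}.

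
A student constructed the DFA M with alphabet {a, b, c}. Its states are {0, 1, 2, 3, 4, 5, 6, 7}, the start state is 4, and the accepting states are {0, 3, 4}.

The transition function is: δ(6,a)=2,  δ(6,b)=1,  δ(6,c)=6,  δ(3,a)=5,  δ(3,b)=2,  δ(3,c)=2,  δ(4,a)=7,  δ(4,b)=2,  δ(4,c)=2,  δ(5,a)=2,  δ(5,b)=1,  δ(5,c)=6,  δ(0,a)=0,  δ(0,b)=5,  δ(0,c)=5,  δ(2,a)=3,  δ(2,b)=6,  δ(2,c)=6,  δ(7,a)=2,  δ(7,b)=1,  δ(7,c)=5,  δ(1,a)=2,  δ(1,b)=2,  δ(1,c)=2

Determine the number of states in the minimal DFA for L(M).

States {0} cannot be reached from the start state, so discard them.
P0 = {3,4} | {1,2,5,6,7}.
Refine {1,2,5,6,7} on symbol a: members go to different blocks, giving {1,5,6,7} and {2}.
Refine {1,5,6,7} on symbol b: members go to different blocks, giving {5,6,7} and {1}.
Stable partition: {3,4} | {5,6,7} | {2} | {1} — 4 equivalence classes.

4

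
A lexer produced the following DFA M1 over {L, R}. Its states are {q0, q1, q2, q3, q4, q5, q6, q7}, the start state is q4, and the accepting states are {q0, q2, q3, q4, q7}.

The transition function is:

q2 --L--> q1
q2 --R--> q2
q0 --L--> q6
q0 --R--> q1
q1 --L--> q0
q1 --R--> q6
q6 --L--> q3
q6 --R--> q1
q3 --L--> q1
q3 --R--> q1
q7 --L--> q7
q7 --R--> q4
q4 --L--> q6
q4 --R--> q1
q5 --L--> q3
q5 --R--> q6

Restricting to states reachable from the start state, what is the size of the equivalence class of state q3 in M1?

Reachable states from the start: {q0,q1,q3,q4,q6}. Unreachable: {q2,q5,q7} — drop them.
P0 = {q0,q3,q4} | {q1,q6}.
Stable partition: {q0,q3,q4} | {q1,q6} — 2 equivalence classes.
State q3 belongs to the block {q0,q3,q4}, which has 3 states.

3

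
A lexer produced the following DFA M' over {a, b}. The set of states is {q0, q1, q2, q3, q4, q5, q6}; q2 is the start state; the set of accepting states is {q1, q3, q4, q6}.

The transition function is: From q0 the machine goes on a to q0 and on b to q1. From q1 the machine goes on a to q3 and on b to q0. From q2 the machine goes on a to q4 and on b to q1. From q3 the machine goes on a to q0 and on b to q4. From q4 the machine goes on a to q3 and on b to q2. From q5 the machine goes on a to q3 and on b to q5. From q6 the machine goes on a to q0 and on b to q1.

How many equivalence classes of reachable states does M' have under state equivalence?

5

States {q5,q6} cannot be reached from the start state, so discard them.
Initial partition by acceptance: {q1,q3,q4} | {q0,q2}.
On input a, block {q1,q3,q4} splits into {q1,q4} and {q3}.
On input a, block {q0,q2} splits into {q0} and {q2}.
On input b, block {q1,q4} splits into {q1} and {q4}.
The partition is now stable with 5 blocks: {q1} | {q0} | {q3} | {q2} | {q4}.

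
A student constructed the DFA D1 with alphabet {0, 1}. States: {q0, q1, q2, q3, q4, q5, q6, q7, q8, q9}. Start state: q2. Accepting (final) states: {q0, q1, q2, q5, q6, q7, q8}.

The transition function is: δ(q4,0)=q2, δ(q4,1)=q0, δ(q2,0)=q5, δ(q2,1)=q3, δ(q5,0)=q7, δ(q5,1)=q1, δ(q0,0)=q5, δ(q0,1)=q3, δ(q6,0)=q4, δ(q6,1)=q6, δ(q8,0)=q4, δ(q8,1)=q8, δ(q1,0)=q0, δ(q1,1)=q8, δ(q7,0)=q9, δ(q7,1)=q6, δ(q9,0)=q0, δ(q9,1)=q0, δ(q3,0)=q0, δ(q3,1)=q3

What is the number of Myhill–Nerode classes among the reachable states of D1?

Every state is reachable, so we keep all 10.
Start with accepting vs non-accepting: {q0,q1,q2,q5,q6,q7,q8} | {q3,q4,q9}.
On input 0, block {q0,q1,q2,q5,q6,q7,q8} splits into {q0,q1,q2,q5} and {q6,q7,q8}.
Split {q0,q1,q2,q5} by δ(·,0) → {q0,q1,q2} and {q5}.
Split {q0,q1,q2} by δ(·,0) → {q0,q2} and {q1}.
Split {q3,q4,q9} by δ(·,1) → {q4,q9} and {q3}.
Stable partition: {q0,q2} | {q4,q9} | {q6,q7,q8} | {q5} | {q1} | {q3} — 6 equivalence classes.

6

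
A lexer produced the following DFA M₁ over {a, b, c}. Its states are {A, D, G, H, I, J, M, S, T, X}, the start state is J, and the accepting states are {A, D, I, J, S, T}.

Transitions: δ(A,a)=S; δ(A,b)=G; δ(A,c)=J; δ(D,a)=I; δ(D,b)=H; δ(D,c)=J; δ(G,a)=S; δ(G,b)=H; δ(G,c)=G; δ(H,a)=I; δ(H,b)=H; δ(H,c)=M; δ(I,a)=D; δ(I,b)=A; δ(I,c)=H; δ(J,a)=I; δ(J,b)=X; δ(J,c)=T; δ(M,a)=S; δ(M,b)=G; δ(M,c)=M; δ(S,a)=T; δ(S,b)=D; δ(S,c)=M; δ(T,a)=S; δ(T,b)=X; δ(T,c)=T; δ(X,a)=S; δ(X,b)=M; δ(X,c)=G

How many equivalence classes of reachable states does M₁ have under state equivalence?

3

Initial partition by acceptance: {A,D,I,J,S,T} | {G,H,M,X}.
Refine {A,D,I,J,S,T} on symbol b: members go to different blocks, giving {A,D,J,T} and {I,S}.
Stable partition: {A,D,J,T} | {G,H,M,X} | {I,S} — 3 equivalence classes.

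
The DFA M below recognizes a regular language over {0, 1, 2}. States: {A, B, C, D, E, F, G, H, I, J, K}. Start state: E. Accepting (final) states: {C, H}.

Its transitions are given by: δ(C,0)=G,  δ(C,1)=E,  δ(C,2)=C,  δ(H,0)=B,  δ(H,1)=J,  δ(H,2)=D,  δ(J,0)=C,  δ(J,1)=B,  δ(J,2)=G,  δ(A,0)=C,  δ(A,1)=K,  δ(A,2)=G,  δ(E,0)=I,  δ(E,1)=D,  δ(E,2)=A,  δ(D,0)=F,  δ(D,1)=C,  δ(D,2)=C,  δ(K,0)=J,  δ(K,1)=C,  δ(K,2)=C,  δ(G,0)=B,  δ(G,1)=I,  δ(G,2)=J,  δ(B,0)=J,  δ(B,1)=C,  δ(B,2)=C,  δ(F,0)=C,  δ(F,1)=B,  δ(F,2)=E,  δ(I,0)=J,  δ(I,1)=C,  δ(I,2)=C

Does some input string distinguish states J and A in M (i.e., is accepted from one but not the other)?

First remove the unreachable states {H}; 10 states remain.
P0 = {C} | {A,B,D,E,F,G,I,J,K}.
Split {A,B,D,E,F,G,I,J,K} by δ(·,0) → {B,D,E,G,I,K} and {A,F,J}.
Split {B,D,E,G,I,K} by δ(·,0) → {B,D,I,K} and {E,G}.
Stable partition: {C} | {B,D,I,K} | {A,F,J} | {E,G} — 4 equivalence classes.
J and A lie in the same block of the stable partition, so they are equivalent — no string distinguishes them.

No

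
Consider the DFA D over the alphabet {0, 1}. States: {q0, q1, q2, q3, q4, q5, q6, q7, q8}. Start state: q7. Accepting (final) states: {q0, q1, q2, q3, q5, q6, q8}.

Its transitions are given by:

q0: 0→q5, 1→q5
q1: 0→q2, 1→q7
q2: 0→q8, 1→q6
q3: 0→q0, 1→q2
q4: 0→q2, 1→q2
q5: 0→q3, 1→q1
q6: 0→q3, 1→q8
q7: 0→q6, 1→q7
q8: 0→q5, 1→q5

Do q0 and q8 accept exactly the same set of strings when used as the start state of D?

First remove the unreachable states {q4}; 8 states remain.
Initial partition by acceptance: {q0,q1,q2,q3,q5,q6,q8} | {q7}.
Refine {q0,q1,q2,q3,q5,q6,q8} on symbol 1: members go to different blocks, giving {q0,q2,q3,q5,q6,q8} and {q1}.
On input 1, block {q0,q2,q3,q5,q6,q8} splits into {q0,q2,q3,q6,q8} and {q5}.
Split {q0,q2,q3,q6,q8} by δ(·,0) → {q2,q3,q6} and {q0,q8}.
Refine {q2,q3,q6} on symbol 0: members go to different blocks, giving {q2,q3} and {q6}.
Split {q2,q3} by δ(·,1) → {q2} and {q3}.
Stable partition: {q2} | {q7} | {q1} | {q5} | {q0,q8} | {q6} | {q3} — 7 equivalence classes.
q0 and q8 lie in the same block of the stable partition, so they are equivalent — no string distinguishes them.

Yes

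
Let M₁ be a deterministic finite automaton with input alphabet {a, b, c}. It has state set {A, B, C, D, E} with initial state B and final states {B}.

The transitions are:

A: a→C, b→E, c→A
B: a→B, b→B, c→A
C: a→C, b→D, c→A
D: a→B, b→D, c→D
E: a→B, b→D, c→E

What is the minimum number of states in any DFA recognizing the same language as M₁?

Initial partition by acceptance: {B} | {A,C,D,E}.
Split {A,C,D,E} by δ(·,a) → {A,C} and {D,E}.
No further refinement is possible. Final partition (3 blocks): {B} | {A,C} | {D,E}.

3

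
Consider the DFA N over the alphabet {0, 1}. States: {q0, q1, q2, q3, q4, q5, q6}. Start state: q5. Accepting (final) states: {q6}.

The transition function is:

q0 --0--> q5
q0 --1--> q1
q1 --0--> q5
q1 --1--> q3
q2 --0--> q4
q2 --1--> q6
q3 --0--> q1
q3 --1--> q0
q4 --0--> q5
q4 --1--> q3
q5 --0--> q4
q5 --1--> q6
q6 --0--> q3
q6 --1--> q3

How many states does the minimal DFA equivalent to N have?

Reachable states from the start: {q0,q1,q3,q4,q5,q6}. Unreachable: {q2} — drop them.
Initial partition by acceptance: {q6} | {q0,q1,q3,q4,q5}.
Split {q0,q1,q3,q4,q5} by δ(·,1) → {q0,q1,q3,q4} and {q5}.
On input 0, block {q0,q1,q3,q4} splits into {q0,q1,q4} and {q3}.
On input 1, block {q0,q1,q4} splits into {q1,q4} and {q0}.
No further refinement is possible. Final partition (5 blocks): {q6} | {q1,q4} | {q5} | {q3} | {q0}.

5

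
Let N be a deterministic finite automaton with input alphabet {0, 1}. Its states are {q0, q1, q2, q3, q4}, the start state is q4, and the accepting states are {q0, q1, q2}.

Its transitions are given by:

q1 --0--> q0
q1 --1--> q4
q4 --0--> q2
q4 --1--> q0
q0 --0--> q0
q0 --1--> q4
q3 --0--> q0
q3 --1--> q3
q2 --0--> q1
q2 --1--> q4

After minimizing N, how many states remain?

2

First remove the unreachable states {q3}; 4 states remain.
P0 = {q0,q1,q2} | {q4}.
Stable partition: {q0,q1,q2} | {q4} — 2 equivalence classes.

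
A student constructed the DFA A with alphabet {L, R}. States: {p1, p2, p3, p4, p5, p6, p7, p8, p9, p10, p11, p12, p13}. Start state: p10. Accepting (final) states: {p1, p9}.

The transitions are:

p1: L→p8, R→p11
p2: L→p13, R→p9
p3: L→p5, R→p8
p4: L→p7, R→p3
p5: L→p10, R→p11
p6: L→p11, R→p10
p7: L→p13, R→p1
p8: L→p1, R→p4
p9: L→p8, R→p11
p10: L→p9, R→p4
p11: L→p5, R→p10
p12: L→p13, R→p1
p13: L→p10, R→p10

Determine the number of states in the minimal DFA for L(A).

7

States {p2,p6,p12} cannot be reached from the start state, so discard them.
Start with accepting vs non-accepting: {p1,p9} | {p3,p4,p5,p7,p8,p10,p11,p13}.
Refine {p3,p4,p5,p7,p8,p10,p11,p13} on symbol L: members go to different blocks, giving {p3,p4,p5,p7,p11,p13} and {p8,p10}.
Split {p3,p4,p5,p7,p11,p13} by δ(·,L) → {p3,p4,p7,p11} and {p5,p13}.
On input L, block {p3,p4,p7,p11} splits into {p3,p7,p11} and {p4}.
Refine {p3,p7,p11} on symbol R: members go to different blocks, giving {p3,p11} and {p7}.
Refine {p5,p13} on symbol R: members go to different blocks, giving {p5} and {p13}.
No further refinement is possible. Final partition (7 blocks): {p1,p9} | {p3,p11} | {p8,p10} | {p5} | {p4} | {p7} | {p13}.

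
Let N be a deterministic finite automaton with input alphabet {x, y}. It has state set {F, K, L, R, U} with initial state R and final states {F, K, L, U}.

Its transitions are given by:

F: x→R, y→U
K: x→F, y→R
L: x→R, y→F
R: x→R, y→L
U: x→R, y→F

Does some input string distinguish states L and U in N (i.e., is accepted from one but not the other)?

Reachable states from the start: {F,L,R,U}. Unreachable: {K} — drop them.
P0 = {F,L,U} | {R}.
The partition is now stable with 2 blocks: {F,L,U} | {R}.
L and U lie in the same block of the stable partition, so they are equivalent — no string distinguishes them.

No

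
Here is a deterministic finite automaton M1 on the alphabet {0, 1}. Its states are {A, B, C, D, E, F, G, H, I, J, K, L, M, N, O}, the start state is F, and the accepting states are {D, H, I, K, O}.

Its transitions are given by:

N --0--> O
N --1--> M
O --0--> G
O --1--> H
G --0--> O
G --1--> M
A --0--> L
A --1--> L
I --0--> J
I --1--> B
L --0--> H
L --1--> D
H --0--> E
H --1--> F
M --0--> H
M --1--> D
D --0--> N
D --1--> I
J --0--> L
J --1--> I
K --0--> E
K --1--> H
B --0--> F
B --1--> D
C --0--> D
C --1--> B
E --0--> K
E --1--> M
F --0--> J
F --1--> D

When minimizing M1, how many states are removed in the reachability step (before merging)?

2

BFS from F reaches {B, D, E, F, G, H, I, J, K, L, M, N, O}; the 2 state(s) A, C are never visited.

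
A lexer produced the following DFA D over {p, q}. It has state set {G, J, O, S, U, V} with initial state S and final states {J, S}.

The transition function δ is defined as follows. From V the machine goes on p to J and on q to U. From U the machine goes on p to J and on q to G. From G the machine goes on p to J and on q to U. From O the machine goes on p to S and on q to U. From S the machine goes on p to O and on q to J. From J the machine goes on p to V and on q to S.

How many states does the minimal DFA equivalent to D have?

Start with accepting vs non-accepting: {J,S} | {G,O,U,V}.
Stable partition: {J,S} | {G,O,U,V} — 2 equivalence classes.

2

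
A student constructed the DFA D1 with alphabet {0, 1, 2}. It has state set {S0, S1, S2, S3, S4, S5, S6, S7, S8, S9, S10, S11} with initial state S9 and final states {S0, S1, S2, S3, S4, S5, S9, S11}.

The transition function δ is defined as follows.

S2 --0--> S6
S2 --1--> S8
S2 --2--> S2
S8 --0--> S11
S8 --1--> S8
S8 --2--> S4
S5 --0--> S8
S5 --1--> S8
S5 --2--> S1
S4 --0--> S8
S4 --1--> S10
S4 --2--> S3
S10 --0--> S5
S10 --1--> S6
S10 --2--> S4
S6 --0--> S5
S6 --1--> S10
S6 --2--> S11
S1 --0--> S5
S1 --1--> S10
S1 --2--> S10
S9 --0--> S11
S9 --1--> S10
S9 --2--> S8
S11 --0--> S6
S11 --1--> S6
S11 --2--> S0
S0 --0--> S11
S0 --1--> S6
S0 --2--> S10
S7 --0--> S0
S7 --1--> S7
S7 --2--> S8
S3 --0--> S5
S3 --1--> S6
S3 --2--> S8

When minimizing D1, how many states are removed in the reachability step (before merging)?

2

No path from S9 leads to S2, S7; the other 10 states are all reachable.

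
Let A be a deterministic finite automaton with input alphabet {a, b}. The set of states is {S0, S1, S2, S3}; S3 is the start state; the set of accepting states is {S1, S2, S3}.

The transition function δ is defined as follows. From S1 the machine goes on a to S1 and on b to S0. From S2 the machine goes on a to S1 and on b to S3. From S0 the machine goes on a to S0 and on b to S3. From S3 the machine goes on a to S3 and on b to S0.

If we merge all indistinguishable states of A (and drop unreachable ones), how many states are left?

First remove the unreachable states {S1,S2}; 2 states remain.
Initial partition by acceptance: {S3} | {S0}.
The partition is now stable with 2 blocks: {S3} | {S0}.

2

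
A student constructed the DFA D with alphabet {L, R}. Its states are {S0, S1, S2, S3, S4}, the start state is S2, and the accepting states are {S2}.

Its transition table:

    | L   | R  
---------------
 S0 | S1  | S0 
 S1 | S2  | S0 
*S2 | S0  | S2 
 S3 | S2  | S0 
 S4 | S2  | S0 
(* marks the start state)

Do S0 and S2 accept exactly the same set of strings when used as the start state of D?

No

States {S3,S4} cannot be reached from the start state, so discard them.
P0 = {S2} | {S0,S1}.
On input L, block {S0,S1} splits into {S0} and {S1}.
Stable partition: {S2} | {S0} | {S1} — 3 equivalence classes.
S0 and S2 end up in different blocks, so they are distinguishable. For instance, the string 'ε' is accepted from only S2.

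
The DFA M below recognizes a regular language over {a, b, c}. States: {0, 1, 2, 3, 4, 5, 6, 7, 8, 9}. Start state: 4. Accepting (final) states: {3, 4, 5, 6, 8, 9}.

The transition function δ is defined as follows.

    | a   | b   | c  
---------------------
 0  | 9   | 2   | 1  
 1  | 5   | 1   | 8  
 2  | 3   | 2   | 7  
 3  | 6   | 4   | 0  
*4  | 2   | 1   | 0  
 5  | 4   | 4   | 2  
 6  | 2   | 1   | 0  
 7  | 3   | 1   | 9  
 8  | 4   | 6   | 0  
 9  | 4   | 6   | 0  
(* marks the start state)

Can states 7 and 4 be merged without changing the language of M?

Start with accepting vs non-accepting: {3,4,5,6,8,9} | {0,1,2,7}.
Refine {3,4,5,6,8,9} on symbol a: members go to different blocks, giving {3,5,8,9} and {4,6}.
On input c, block {0,1,2,7} splits into {0,2} and {1,7}.
No further refinement is possible. Final partition (4 blocks): {3,5,8,9} | {0,2} | {4,6} | {1,7}.
7 and 4 end up in different blocks, so they are distinguishable. For instance, the string 'ε' is accepted from only 4.

No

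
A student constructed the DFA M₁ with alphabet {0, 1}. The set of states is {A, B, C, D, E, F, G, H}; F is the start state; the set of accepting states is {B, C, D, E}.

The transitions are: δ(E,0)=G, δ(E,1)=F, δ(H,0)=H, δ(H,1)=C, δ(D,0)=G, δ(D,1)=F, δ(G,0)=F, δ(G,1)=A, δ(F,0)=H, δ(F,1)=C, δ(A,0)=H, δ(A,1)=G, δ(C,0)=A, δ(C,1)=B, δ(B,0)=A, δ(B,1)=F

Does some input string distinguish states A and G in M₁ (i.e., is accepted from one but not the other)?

First remove the unreachable states {D,E}; 6 states remain.
Start with accepting vs non-accepting: {B,C} | {A,F,G,H}.
Split {B,C} by δ(·,1) → {B} and {C}.
Split {A,F,G,H} by δ(·,1) → {A,G} and {F,H}.
No further refinement is possible. Final partition (4 blocks): {B} | {A,G} | {C} | {F,H}.
A and G lie in the same block of the stable partition, so they are equivalent — no string distinguishes them.

No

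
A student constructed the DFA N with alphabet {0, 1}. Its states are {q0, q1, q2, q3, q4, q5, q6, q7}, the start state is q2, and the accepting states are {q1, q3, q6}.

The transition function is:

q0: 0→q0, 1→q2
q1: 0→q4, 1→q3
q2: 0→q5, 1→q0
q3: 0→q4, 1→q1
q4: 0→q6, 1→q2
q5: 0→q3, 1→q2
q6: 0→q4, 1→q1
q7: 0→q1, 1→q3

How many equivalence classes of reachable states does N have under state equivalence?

4

Reachable states from the start: {q0,q1,q2,q3,q4,q5,q6}. Unreachable: {q7} — drop them.
Initial partition by acceptance: {q1,q3,q6} | {q0,q2,q4,q5}.
Refine {q0,q2,q4,q5} on symbol 0: members go to different blocks, giving {q0,q2} and {q4,q5}.
On input 0, block {q0,q2} splits into {q0} and {q2}.
The partition is now stable with 4 blocks: {q1,q3,q6} | {q0} | {q4,q5} | {q2}.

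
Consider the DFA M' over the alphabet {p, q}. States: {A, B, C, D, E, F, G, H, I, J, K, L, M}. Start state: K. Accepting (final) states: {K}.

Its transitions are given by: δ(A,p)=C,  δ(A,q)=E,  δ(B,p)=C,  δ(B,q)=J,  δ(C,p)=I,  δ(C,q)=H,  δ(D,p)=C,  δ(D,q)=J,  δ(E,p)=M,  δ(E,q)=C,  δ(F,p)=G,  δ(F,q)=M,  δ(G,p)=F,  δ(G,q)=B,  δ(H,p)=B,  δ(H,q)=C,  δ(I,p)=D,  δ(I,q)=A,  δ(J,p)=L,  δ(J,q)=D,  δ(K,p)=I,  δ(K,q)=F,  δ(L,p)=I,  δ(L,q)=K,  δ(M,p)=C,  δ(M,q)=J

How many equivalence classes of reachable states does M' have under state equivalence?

Initial partition by acceptance: {K} | {A,B,C,D,E,F,G,H,I,J,L,M}.
Split {A,B,C,D,E,F,G,H,I,J,L,M} by δ(·,q) → {A,B,C,D,E,F,G,H,I,J,M} and {L}.
On input p, block {A,B,C,D,E,F,G,H,I,J,M} splits into {A,B,C,D,E,F,G,H,I,M} and {J}.
Split {A,B,C,D,E,F,G,H,I,M} by δ(·,q) → {A,C,E,F,G,H,I} and {B,D,M}.
On input p, block {A,C,E,F,G,H,I} splits into {A,C,F,G} and {E,H,I}.
Split {A,C,F,G} by δ(·,p) → {A,F,G} and {C}.
Refine {A,F,G} on symbol p: members go to different blocks, giving {F,G} and {A}.
On input q, block {E,H,I} splits into {E,H} and {I}.
Stable partition: {K} | {F,G} | {L} | {J} | {B,D,M} | {E,H} | {C} | {A} | {I} — 9 equivalence classes.

9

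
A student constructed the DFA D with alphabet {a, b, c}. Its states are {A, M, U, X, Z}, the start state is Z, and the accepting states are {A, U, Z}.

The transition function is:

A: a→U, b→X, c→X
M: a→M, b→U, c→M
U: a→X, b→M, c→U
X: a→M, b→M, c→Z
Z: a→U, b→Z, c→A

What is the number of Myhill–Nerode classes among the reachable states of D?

All states are reachable from the start state.
P0 = {A,U,Z} | {M,X}.
Split {A,U,Z} by δ(·,a) → {A,Z} and {U}.
On input b, block {A,Z} splits into {A} and {Z}.
Split {M,X} by δ(·,b) → {X} and {M}.
No further refinement is possible. Final partition (5 blocks): {A} | {X} | {U} | {Z} | {M}.

5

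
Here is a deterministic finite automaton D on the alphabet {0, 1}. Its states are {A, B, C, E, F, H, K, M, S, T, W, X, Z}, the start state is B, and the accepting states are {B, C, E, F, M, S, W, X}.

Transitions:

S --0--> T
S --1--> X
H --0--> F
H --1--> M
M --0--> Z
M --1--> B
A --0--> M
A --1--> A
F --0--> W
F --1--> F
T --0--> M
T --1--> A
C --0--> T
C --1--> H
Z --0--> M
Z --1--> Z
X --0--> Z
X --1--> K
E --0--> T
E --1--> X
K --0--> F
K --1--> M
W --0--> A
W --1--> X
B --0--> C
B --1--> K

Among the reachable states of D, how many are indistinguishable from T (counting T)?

3

First remove the unreachable states {E,S}; 11 states remain.
P0 = {B,C,F,M,W,X} | {A,H,K,T,Z}.
Split {B,C,F,M,W,X} by δ(·,0) → {C,M,W,X} and {B,F}.
Split {C,M,W,X} by δ(·,1) → {C,X} and {M} and {W}.
Split {A,H,K,T,Z} by δ(·,0) → {A,T,Z} and {H,K}.
Refine {B,F} on symbol 0: members go to different blocks, giving {B} and {F}.
The partition is now stable with 7 blocks: {C,X} | {A,T,Z} | {B} | {M} | {W} | {H,K} | {F}.
State T belongs to the block {A,T,Z}, which has 3 states.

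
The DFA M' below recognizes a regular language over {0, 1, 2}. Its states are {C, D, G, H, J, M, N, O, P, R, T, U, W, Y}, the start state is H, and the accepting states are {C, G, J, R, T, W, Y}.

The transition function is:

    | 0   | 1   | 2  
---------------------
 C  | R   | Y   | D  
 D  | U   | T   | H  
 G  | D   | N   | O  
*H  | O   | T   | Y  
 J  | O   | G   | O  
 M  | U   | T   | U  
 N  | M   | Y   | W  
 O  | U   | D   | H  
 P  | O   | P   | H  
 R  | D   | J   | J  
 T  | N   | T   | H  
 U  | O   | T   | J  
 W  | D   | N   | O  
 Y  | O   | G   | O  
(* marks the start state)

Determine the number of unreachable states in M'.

3

No path from H leads to C, P, R; the other 11 states are all reachable.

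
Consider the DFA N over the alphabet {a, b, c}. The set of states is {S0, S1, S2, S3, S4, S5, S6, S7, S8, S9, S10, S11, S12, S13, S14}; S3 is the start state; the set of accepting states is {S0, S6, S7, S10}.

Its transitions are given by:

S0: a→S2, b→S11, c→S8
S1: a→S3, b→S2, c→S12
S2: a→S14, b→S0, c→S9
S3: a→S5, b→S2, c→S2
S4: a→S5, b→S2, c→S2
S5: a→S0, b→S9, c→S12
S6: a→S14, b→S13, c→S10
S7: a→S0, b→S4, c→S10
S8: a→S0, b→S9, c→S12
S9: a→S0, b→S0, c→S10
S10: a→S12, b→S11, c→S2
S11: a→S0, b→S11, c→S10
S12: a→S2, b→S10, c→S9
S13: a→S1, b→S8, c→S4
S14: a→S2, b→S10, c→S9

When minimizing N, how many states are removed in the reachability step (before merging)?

5

Starting at S3 and following transitions, the reachable set is {S0, S2, S3, S5, S8, S9, S10, S11, S12, S14}. That leaves S1, S4, S6, S7, S13 unreachable — 5 in total.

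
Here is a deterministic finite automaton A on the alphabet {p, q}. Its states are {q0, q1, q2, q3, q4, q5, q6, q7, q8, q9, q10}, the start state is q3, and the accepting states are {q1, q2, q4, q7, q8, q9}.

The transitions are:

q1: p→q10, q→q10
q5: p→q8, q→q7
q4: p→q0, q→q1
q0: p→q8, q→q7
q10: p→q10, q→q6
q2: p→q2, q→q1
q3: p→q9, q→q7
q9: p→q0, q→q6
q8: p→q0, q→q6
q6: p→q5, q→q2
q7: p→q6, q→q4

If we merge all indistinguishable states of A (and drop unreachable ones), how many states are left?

8

All states are reachable from the start state.
Start with accepting vs non-accepting: {q1,q2,q4,q7,q8,q9} | {q0,q3,q5,q6,q10}.
Refine {q1,q2,q4,q7,q8,q9} on symbol p: members go to different blocks, giving {q1,q4,q7,q8,q9} and {q2}.
Split {q1,q4,q7,q8,q9} by δ(·,q) → {q1,q8,q9} and {q4,q7}.
Split {q0,q3,q5,q6,q10} by δ(·,p) → {q0,q3,q5} and {q6,q10}.
Refine {q1,q8,q9} on symbol p: members go to different blocks, giving {q8,q9} and {q1}.
Refine {q4,q7} on symbol p: members go to different blocks, giving {q4} and {q7}.
Refine {q6,q10} on symbol p: members go to different blocks, giving {q6} and {q10}.
Stable partition: {q8,q9} | {q0,q3,q5} | {q2} | {q4} | {q6} | {q1} | {q7} | {q10} — 8 equivalence classes.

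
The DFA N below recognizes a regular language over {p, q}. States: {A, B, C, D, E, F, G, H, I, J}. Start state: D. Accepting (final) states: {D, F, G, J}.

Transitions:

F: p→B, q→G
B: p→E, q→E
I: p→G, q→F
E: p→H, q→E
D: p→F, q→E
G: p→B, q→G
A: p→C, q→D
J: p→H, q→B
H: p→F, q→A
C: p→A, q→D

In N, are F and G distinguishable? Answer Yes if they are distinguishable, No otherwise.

No

States {I,J} cannot be reached from the start state, so discard them.
P0 = {D,F,G} | {A,B,C,E,H}.
On input p, block {D,F,G} splits into {F,G} and {D}.
On input p, block {A,B,C,E,H} splits into {A,B,C,E} and {H}.
Refine {A,B,C,E} on symbol p: members go to different blocks, giving {A,B,C} and {E}.
Split {A,B,C} by δ(·,p) → {A,C} and {B}.
Stable partition: {F,G} | {A,C} | {D} | {H} | {E} | {B} — 6 equivalence classes.
F and G lie in the same block of the stable partition, so they are equivalent — no string distinguishes them.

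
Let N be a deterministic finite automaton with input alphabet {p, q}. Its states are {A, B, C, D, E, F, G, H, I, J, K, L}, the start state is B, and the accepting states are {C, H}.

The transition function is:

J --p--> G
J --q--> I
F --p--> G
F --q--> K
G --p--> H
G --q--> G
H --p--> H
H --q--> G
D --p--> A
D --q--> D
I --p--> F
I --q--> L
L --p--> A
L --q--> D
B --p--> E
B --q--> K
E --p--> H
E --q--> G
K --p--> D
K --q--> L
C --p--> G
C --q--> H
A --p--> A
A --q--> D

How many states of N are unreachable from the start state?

4

Starting at B and following transitions, the reachable set is {A, B, D, E, G, H, K, L}. That leaves C, F, I, J unreachable — 4 in total.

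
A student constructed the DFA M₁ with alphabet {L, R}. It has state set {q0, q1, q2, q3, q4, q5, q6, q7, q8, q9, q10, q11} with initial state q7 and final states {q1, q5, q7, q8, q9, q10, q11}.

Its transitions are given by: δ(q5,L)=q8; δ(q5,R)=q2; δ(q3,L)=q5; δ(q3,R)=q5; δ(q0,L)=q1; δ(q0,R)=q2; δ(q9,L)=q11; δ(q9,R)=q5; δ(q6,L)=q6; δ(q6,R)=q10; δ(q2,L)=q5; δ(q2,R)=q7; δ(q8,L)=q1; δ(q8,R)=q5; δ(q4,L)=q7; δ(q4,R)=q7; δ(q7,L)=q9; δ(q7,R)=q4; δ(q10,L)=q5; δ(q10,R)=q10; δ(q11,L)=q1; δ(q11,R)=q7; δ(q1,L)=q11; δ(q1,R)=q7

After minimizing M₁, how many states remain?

Reachable states from the start: {q1,q2,q4,q5,q7,q8,q9,q11}. Unreachable: {q0,q3,q6,q10} — drop them.
P0 = {q1,q5,q7,q8,q9,q11} | {q2,q4}.
Split {q1,q5,q7,q8,q9,q11} by δ(·,R) → {q1,q8,q9,q11} and {q5,q7}.
The partition is now stable with 3 blocks: {q1,q8,q9,q11} | {q2,q4} | {q5,q7}.

3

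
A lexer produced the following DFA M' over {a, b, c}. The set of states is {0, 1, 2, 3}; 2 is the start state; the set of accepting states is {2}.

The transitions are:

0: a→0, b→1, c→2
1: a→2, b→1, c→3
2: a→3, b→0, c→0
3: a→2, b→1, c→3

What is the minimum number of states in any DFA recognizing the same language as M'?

3

Every state is reachable, so we keep all 4.
P0 = {2} | {0,1,3}.
Refine {0,1,3} on symbol a: members go to different blocks, giving {1,3} and {0}.
The partition is now stable with 3 blocks: {2} | {1,3} | {0}.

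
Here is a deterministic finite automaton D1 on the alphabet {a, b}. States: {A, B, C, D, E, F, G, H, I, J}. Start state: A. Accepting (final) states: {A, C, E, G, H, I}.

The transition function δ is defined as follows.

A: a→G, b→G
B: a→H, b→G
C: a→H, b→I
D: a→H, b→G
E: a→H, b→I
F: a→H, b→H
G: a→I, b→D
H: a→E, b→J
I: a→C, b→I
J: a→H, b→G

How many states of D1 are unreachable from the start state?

2

No path from A leads to B, F; the other 8 states are all reachable.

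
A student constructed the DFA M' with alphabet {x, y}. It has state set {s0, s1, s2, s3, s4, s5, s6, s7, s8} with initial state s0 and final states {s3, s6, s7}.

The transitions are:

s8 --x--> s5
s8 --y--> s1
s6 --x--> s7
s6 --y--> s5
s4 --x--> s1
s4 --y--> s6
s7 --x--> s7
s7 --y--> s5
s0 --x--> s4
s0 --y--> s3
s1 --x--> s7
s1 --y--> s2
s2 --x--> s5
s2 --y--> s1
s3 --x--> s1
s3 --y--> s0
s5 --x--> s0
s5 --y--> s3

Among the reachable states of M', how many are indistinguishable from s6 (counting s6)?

2

States {s8} cannot be reached from the start state, so discard them.
Start with accepting vs non-accepting: {s3,s6,s7} | {s0,s1,s2,s4,s5}.
Split {s3,s6,s7} by δ(·,x) → {s6,s7} and {s3}.
On input x, block {s0,s1,s2,s4,s5} splits into {s0,s2,s4,s5} and {s1}.
Split {s0,s2,s4,s5} by δ(·,x) → {s0,s2,s5} and {s4}.
On input x, block {s0,s2,s5} splits into {s2,s5} and {s0}.
On input x, block {s2,s5} splits into {s2} and {s5}.
The partition is now stable with 7 blocks: {s6,s7} | {s2} | {s3} | {s1} | {s4} | {s0} | {s5}.
State s6 belongs to the block {s6,s7}, which has 2 states.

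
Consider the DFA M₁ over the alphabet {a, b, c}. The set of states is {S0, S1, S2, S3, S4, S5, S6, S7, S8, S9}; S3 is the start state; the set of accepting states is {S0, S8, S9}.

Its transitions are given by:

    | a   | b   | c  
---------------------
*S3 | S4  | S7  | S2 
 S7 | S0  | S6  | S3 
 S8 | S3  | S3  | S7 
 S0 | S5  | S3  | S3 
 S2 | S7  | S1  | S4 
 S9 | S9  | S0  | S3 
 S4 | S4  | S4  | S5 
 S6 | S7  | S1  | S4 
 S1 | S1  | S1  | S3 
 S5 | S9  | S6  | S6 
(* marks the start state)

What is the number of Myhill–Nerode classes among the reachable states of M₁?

8

First remove the unreachable states {S8}; 9 states remain.
Start with accepting vs non-accepting: {S0,S9} | {S1,S2,S3,S4,S5,S6,S7}.
Split {S0,S9} by δ(·,a) → {S0} and {S9}.
Refine {S1,S2,S3,S4,S5,S6,S7} on symbol a: members go to different blocks, giving {S1,S2,S3,S4,S6} and {S5} and {S7}.
On input a, block {S1,S2,S3,S4,S6} splits into {S1,S3,S4} and {S2,S6}.
Refine {S1,S3,S4} on symbol b: members go to different blocks, giving {S1,S4} and {S3}.
Refine {S1,S4} on symbol c: members go to different blocks, giving {S1} and {S4}.
Stable partition: {S0} | {S1} | {S9} | {S5} | {S7} | {S2,S6} | {S3} | {S4} — 8 equivalence classes.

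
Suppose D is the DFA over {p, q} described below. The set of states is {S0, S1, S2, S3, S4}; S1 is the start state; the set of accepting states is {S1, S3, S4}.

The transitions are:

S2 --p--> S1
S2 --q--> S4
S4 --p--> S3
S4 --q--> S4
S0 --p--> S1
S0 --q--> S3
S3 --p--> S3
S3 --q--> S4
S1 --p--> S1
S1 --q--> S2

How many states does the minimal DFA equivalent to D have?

3

Reachable states from the start: {S1,S2,S3,S4}. Unreachable: {S0} — drop them.
Initial partition by acceptance: {S1,S3,S4} | {S2}.
On input q, block {S1,S3,S4} splits into {S3,S4} and {S1}.
The partition is now stable with 3 blocks: {S3,S4} | {S2} | {S1}.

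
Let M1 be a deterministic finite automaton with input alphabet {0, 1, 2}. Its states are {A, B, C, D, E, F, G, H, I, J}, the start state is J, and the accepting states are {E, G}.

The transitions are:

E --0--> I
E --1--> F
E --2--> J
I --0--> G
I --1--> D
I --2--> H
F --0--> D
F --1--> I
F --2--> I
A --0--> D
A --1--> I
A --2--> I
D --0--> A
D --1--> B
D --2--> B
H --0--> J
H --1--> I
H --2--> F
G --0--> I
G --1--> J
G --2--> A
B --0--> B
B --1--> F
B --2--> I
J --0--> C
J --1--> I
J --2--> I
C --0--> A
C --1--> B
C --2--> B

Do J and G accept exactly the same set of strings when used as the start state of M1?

No

States {E} cannot be reached from the start state, so discard them.
P0 = {G} | {A,B,C,D,F,H,I,J}.
On input 0, block {A,B,C,D,F,H,I,J} splits into {A,B,C,D,F,H,J} and {I}.
Split {A,B,C,D,F,H,J} by δ(·,1) → {A,F,H,J} and {B,C,D}.
On input 0, block {A,F,H,J} splits into {A,F,J} and {H}.
Split {B,C,D} by δ(·,0) → {C,D} and {B}.
Stable partition: {G} | {A,F,J} | {I} | {C,D} | {H} | {B} — 6 equivalence classes.
J and G end up in different blocks, so they are distinguishable. For instance, the string 'ε' is accepted from only G.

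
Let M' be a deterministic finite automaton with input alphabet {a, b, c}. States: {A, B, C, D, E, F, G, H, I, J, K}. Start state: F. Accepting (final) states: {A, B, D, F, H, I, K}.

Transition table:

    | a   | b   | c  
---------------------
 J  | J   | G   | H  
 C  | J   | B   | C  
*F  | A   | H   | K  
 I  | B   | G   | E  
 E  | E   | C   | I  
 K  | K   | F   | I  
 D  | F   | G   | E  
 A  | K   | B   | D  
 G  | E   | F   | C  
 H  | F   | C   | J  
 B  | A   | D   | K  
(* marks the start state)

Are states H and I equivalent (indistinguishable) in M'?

Initial partition by acceptance: {A,B,D,F,H,I,K} | {C,E,G,J}.
On input b, block {A,B,D,F,H,I,K} splits into {A,B,F,K} and {D,H,I}.
Refine {A,B,F,K} on symbol b: members go to different blocks, giving {A,K} and {B,F}.
Split {C,E,G,J} by δ(·,b) → {C,G} and {E,J}.
The partition is now stable with 5 blocks: {A,K} | {C,G} | {D,H,I} | {B,F} | {E,J}.
H and I lie in the same block of the stable partition, so they are equivalent — no string distinguishes them.

Yes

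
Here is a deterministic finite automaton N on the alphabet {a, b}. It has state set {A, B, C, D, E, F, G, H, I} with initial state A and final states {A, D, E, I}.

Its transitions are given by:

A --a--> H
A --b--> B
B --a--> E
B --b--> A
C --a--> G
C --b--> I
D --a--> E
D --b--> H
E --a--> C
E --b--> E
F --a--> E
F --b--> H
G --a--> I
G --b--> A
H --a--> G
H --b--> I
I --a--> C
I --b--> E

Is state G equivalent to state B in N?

Yes

States {D,F} cannot be reached from the start state, so discard them.
P0 = {A,E,I} | {B,C,G,H}.
Split {A,E,I} by δ(·,b) → {E,I} and {A}.
Split {B,C,G,H} by δ(·,a) → {B,G} and {C,H}.
The partition is now stable with 4 blocks: {E,I} | {B,G} | {A} | {C,H}.
G and B lie in the same block of the stable partition, so they are equivalent — no string distinguishes them.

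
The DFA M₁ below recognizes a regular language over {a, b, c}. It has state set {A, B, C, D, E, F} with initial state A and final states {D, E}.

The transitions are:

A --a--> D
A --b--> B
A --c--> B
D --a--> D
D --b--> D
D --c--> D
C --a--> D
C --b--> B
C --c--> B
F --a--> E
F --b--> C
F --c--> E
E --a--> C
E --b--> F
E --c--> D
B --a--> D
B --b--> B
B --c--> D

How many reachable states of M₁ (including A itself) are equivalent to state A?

1

First remove the unreachable states {C,E,F}; 3 states remain.
Initial partition by acceptance: {D} | {A,B}.
Split {A,B} by δ(·,c) → {A} and {B}.
No further refinement is possible. Final partition (3 blocks): {D} | {A} | {B}.
The equivalence class containing A is {A}, of size 1.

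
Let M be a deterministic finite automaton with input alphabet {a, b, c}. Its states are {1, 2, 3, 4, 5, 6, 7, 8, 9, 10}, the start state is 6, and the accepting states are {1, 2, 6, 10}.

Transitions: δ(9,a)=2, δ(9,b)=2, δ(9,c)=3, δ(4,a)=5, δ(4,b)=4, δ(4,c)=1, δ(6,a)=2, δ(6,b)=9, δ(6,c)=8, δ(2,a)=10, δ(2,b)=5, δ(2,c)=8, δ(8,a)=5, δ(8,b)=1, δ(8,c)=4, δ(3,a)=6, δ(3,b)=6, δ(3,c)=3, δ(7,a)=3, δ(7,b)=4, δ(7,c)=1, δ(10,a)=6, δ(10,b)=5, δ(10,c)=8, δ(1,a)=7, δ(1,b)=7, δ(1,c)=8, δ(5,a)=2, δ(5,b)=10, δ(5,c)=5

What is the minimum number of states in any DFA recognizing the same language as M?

Every state is reachable, so we keep all 10.
Start with accepting vs non-accepting: {1,2,6,10} | {3,4,5,7,8,9}.
Refine {1,2,6,10} on symbol a: members go to different blocks, giving {2,6,10} and {1}.
On input a, block {3,4,5,7,8,9} splits into {3,5,9} and {4,7,8}.
Refine {4,7,8} on symbol b: members go to different blocks, giving {4,7} and {8}.
The partition is now stable with 5 blocks: {2,6,10} | {3,5,9} | {1} | {4,7} | {8}.

5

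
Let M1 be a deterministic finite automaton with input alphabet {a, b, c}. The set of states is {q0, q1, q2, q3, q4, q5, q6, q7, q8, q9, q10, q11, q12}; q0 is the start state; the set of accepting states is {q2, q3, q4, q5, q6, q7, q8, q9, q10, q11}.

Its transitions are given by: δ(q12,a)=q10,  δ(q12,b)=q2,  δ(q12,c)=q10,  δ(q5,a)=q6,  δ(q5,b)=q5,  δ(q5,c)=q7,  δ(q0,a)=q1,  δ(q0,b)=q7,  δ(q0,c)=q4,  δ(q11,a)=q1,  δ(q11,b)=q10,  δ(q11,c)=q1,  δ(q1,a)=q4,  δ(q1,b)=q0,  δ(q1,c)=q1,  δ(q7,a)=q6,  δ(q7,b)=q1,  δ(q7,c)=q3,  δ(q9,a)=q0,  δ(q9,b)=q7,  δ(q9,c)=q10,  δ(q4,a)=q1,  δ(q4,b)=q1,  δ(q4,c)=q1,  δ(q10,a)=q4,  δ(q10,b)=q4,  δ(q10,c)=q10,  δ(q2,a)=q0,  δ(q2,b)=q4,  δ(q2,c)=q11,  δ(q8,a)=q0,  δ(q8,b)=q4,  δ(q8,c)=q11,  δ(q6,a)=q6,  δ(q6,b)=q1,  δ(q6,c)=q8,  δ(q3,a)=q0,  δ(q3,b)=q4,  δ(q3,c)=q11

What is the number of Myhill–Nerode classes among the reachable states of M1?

7

Reachable states from the start: {q0,q1,q3,q4,q6,q7,q8,q10,q11}. Unreachable: {q2,q5,q9,q12} — drop them.
Initial partition by acceptance: {q3,q4,q6,q7,q8,q10,q11} | {q0,q1}.
Split {q3,q4,q6,q7,q8,q10,q11} by δ(·,a) → {q3,q4,q8,q11} and {q6,q7,q10}.
Split {q3,q4,q8,q11} by δ(·,b) → {q3,q8} and {q4} and {q11}.
On input a, block {q0,q1} splits into {q0} and {q1}.
On input a, block {q6,q7,q10} splits into {q6,q7} and {q10}.
Stable partition: {q3,q8} | {q0} | {q6,q7} | {q4} | {q11} | {q1} | {q10} — 7 equivalence classes.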